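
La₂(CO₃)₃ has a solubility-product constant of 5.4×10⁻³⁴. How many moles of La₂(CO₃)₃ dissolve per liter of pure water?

8.7×10⁻⁸ M

La₂(CO₃)₃(s) ⇌ 2 La³⁺(aq) + 3 CO₃²⁻(aq)
Call the molar solubility s, so that [La³⁺] = 2s and [CO₃²⁻] = 3s.
Ksp = [La³⁺]^2[CO₃²⁻]^3 = (2s)^2 · (3s)^3 = 108s^5
108s^5 = 5.4×10⁻³⁴  ⇒  s^5 = 5.0×10⁻³⁶
s = (5.0×10⁻³⁶)^(1/5) = 8.7×10⁻⁸ mol/L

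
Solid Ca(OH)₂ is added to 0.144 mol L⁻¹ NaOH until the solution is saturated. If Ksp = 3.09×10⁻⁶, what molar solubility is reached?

Ca(OH)₂(s) ⇌ Ca²⁺(aq) + 2 OH⁻(aq)
With OH⁻ already at 0.144 mol L⁻¹ and s small, take [OH⁻] ≈ 0.144 mol L⁻¹ and [Ca²⁺] = s.
Ksp = [Ca²⁺][OH⁻]^2 = s(0.144)^2
s = 3.09×10⁻⁶ / (0.144)^2 = 1.49×10⁻⁴
s = 1.49×10⁻⁴ mol L⁻¹

1.49×10⁻⁴ M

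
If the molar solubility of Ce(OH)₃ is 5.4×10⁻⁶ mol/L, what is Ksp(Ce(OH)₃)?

Ksp = 2.3×10⁻²⁰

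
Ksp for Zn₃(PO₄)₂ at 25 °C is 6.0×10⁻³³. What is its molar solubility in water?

1.4×10⁻⁷ M

Zn₃(PO₄)₂(s) ⇌ 3 Zn²⁺(aq) + 2 PO₄³⁻(aq)
With molar solubility s: [Zn²⁺] = 3s, [PO₄³⁻] = 2s.
Ksp = [Zn²⁺]^3[PO₄³⁻]^2 = (3s)^3 · (2s)^2 = 108s^5
108s^5 = 6.0×10⁻³³  ⇒  s^5 = 5.6×10⁻³⁵
Taking the 5th root, s = 1.4×10⁻⁷ mol L⁻¹.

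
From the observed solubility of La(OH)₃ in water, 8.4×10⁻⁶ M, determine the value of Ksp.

La(OH)₃(s) ⇌ La³⁺(aq) + 3 OH⁻(aq)
Call the molar solubility s, so that [La³⁺] = s and [OH⁻] = 3s.
Ksp = [La³⁺][OH⁻]^3 = s · (3s)^3 = 27s^4
Ksp = 27 × (8.4×10⁻⁶)^4 = 1.3×10⁻¹⁹

Ksp = 1.3×10⁻¹⁹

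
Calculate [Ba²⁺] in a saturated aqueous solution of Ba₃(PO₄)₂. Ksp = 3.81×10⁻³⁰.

1.54×10⁻⁶ M

Ba₃(PO₄)₂(s) ⇌ 3 Ba²⁺(aq) + 2 PO₄³⁻(aq)
Let s be the molar solubility. Then [Ba²⁺] = 3s and [PO₄³⁻] = 2s.
Ksp = [Ba²⁺]^3[PO₄³⁻]^2 = (3s)^3 · (2s)^2 = 108s^5 = 3.81×10⁻³⁰
s = 5.12×10⁻⁷ mol/L
[Ba²⁺] = 3s = 1.54×10⁻⁶ mol/L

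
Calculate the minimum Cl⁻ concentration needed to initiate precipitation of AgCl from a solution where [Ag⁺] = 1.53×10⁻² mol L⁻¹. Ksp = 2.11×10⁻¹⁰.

1.38×10⁻⁸ M

Precipitation of each salt begins when its ion product equals Ksp.
AgCl(s) ⇌ Ag⁺(aq) + Cl⁻(aq)
Ksp = [Ag⁺][Cl⁻] = [Cl⁻](1.53×10⁻²)
[Cl⁻] = 2.11×10⁻¹⁰ / (1.53×10⁻²) = 1.38×10⁻⁸
[Cl⁻] = 1.38×10⁻⁸ mol L⁻¹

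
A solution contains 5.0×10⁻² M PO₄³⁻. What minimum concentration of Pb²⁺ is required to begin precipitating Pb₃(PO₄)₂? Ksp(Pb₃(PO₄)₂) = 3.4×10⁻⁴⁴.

2.4×10⁻¹⁴ M

Precipitation begins when Q = Ksp.
Pb₃(PO₄)₂(s) ⇌ 3 Pb²⁺(aq) + 2 PO₄³⁻(aq)
Ksp = [Pb²⁺]^3[PO₄³⁻]^2 = [Pb²⁺]^3(5.0×10⁻²)^2
[Pb²⁺]^3 = 3.4×10⁻⁴⁴ / (5.0×10⁻²)^2 = 1.4×10⁻⁴¹
[Pb²⁺] = 2.4×10⁻¹⁴ M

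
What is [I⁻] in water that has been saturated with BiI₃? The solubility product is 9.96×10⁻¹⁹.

BiI₃(s) ⇌ Bi³⁺(aq) + 3 I⁻(aq)
For each mole of BiI₃ that dissolves per liter, [Bi³⁺] = s and [I⁻] = 3s; let s denote this solubility.
Ksp = [Bi³⁺][I⁻]^3 = s · (3s)^3 = 27s^4 = 9.96×10⁻¹⁹
s = 1.39×10⁻⁵ M
[I⁻] = 3s = 4.16×10⁻⁵ M

4.16×10⁻⁵ M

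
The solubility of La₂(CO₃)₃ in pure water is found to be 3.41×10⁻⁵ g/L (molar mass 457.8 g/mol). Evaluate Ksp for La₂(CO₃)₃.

Ksp = 2.48×10⁻³⁴

s = (3.41×10⁻⁵ g L⁻¹)/(457.8 g mol⁻¹) = 7.4487×10⁻⁸ M
La₂(CO₃)₃(s) ⇌ 2 La³⁺(aq) + 3 CO₃²⁻(aq)
If s mol/L of La₂(CO₃)₃ dissolves, [La³⁺] = 2s and [CO₃²⁻] = 3s.
Ksp = [La³⁺]^2[CO₃²⁻]^3 = (2s)^2 · (3s)^3 = 108s^5
Ksp = 108 × (7.4487×10⁻⁸)^5 = 2.48×10⁻³⁴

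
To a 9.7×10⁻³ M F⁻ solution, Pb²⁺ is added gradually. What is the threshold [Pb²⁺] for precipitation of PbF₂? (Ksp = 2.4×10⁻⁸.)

2.6×10⁻⁴ M

Each salt precipitates once Q = Ksp for that salt.
PbF₂(s) ⇌ Pb²⁺(aq) + 2 F⁻(aq)
Ksp = [Pb²⁺][F⁻]^2 = [Pb²⁺](9.7×10⁻³)^2
[Pb²⁺] = 2.4×10⁻⁸ / (9.7×10⁻³)^2 = 2.6×10⁻⁴
[Pb²⁺] = 2.6×10⁻⁴ M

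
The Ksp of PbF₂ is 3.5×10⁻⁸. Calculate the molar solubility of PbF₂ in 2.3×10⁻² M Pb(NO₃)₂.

PbF₂(s) ⇌ Pb²⁺(aq) + 2 F⁻(aq)
Let s be the solubility of PbF₂ here. The common ion gives [Pb²⁺] ≈ 2.3×10⁻² M, and [F⁻] = 2s.
Ksp = [Pb²⁺][F⁻]^2 = (2.3×10⁻²)(2s)^2
(2s)^2 = 3.5×10⁻⁸ / (2.3×10⁻²) = 1.5×10⁻⁶
s = 6.2×10⁻⁴ M

6.2×10⁻⁴ M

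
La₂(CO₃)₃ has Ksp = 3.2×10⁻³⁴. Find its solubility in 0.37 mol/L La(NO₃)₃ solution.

4.4×10⁻¹² M

La₂(CO₃)₃(s) ⇌ 2 La³⁺(aq) + 3 CO₃²⁻(aq)
With La³⁺ already at 0.37 mol/L and s small, take [La³⁺] ≈ 0.37 mol/L and [CO₃²⁻] = 3s.
Ksp = [La³⁺]^2[CO₃²⁻]^3 = (0.37)^2(3s)^3
(3s)^3 = 3.2×10⁻³⁴ / (0.37)^2 = 2.3×10⁻³³
s = 4.4×10⁻¹² mol/L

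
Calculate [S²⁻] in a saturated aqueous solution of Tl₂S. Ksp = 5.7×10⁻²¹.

1.1×10⁻⁷ M

Tl₂S(s) ⇌ 2 Tl⁺(aq) + S²⁻(aq)
Call the molar solubility s, so that [Tl⁺] = 2s and [S²⁻] = s.
Ksp = [Tl⁺]^2[S²⁻] = (2s)^2 · s = 4s^3 = 5.7×10⁻²¹
s = 1.1×10⁻⁷ M
[S²⁻] = s = 1.1×10⁻⁷ M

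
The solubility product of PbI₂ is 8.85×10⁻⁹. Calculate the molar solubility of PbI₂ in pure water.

1.30×10⁻³ M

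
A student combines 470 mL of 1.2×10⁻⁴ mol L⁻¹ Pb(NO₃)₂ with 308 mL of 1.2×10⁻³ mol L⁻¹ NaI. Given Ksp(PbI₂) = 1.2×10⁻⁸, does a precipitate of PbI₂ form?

Total volume after mixing = 470 + 308 = 778 mL.
[Pb²⁺] = (1.2×10⁻⁴)(470)/778 = 7.2×10⁻⁵ mol L⁻¹
[I⁻] = (1.2×10⁻³)(308)/778 = 4.8×10⁻⁴ mol L⁻¹
Q = [Pb²⁺][I⁻]^2 = 1.6×10⁻¹¹
Q = 1.6×10⁻¹¹ < Ksp = 1.2×10⁻⁸, so the solution is unsaturated and no precipitate forms.

No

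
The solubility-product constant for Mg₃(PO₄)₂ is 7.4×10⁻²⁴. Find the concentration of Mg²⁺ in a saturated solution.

2.8×10⁻⁵ M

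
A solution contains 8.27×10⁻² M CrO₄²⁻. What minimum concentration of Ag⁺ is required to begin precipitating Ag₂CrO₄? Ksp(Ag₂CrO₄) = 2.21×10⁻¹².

A salt starts to precipitate once the ion product Q reaches its Ksp.
Ag₂CrO₄(s) ⇌ 2 Ag⁺(aq) + CrO₄²⁻(aq)
Ksp = [Ag⁺]^2[CrO₄²⁻] = [Ag⁺]^2(8.27×10⁻²)
[Ag⁺]^2 = 2.21×10⁻¹² / (8.27×10⁻²) = 2.67×10⁻¹¹
[Ag⁺] = 5.17×10⁻⁶ M

5.17×10⁻⁶ M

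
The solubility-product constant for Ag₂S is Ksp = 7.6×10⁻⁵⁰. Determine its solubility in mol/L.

Ag₂S(s) ⇌ 2 Ag⁺(aq) + S²⁻(aq)
If s mol/L of Ag₂S dissolves, [Ag⁺] = 2s and [S²⁻] = s.
Ksp = [Ag⁺]^2[S²⁻] = (2s)^2 · s = 4s^3
4s^3 = 7.6×10⁻⁵⁰  ⇒  s^3 = 1.9×10⁻⁵⁰
s = 2.7×10⁻¹⁷ mol L⁻¹

2.7×10⁻¹⁷ M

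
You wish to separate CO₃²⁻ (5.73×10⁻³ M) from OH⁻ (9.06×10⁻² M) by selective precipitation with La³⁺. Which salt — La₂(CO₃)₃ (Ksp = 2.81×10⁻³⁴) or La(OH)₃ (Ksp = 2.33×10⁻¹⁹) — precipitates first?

Each salt precipitates once Q = Ksp for that salt.
For La₂(CO₃)₃: [La³⁺] = (Ksp/[CO₃²⁻]^3)^(1/2) = 3.86×10⁻¹⁴ M
For La(OH)₃: [La³⁺] = (Ksp/[OH⁻]^3) = 3.13×10⁻¹⁶ M
Since La(OH)₃ needs less La³⁺ to reach saturation, it precipitates first.

La(OH)₃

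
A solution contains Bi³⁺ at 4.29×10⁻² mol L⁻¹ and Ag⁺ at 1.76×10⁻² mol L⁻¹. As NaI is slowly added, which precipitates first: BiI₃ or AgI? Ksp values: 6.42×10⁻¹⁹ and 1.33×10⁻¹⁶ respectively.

Precipitation of each salt begins when its ion product equals Ksp.
For BiI₃: [I⁻] = (Ksp/[Bi³⁺])^(1/3) = 2.46×10⁻⁶ mol L⁻¹
For AgI: [I⁻] = (Ksp/[Ag⁺]) = 7.56×10⁻¹⁵ mol L⁻¹
Since AgI needs less I⁻ to reach saturation, it precipitates first.

AgI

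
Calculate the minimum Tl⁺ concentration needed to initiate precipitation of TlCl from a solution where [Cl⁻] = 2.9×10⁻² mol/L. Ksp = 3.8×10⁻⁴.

1.3×10⁻² M

Each salt precipitates once Q = Ksp for that salt.
TlCl(s) ⇌ Tl⁺(aq) + Cl⁻(aq)
Ksp = [Tl⁺][Cl⁻] = [Tl⁺](2.9×10⁻²)
[Tl⁺] = 3.8×10⁻⁴ / (2.9×10⁻²) = 1.3×10⁻²
[Tl⁺] = 1.3×10⁻² mol/L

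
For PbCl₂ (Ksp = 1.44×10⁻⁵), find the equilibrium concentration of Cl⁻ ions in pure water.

3.07×10⁻² M

PbCl₂(s) ⇌ Pb²⁺(aq) + 2 Cl⁻(aq)
For each mole of PbCl₂ that dissolves per liter, [Pb²⁺] = s and [Cl⁻] = 2s; let s denote this solubility.
Ksp = [Pb²⁺][Cl⁻]^2 = s · (2s)^2 = 4s^3 = 1.44×10⁻⁵
s = 1.53×10⁻² mol L⁻¹
[Cl⁻] = 2s = 3.07×10⁻² mol L⁻¹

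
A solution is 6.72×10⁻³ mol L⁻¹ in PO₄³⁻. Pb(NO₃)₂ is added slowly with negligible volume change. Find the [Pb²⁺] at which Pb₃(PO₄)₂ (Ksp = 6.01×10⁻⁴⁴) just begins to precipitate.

Each salt precipitates once Q = Ksp for that salt.
Pb₃(PO₄)₂(s) ⇌ 3 Pb²⁺(aq) + 2 PO₄³⁻(aq)
Ksp = [Pb²⁺]^3[PO₄³⁻]^2 = [Pb²⁺]^3(6.72×10⁻³)^2
[Pb²⁺]^3 = 6.01×10⁻⁴⁴ / (6.72×10⁻³)^2 = 1.33×10⁻³⁹
[Pb²⁺] = 1.10×10⁻¹³ mol L⁻¹

1.10×10⁻¹³ M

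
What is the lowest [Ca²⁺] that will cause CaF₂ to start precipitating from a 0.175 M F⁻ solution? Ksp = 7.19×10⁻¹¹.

2.35×10⁻⁹ M

A salt starts to precipitate once the ion product Q reaches its Ksp.
CaF₂(s) ⇌ Ca²⁺(aq) + 2 F⁻(aq)
Ksp = [Ca²⁺][F⁻]^2 = [Ca²⁺](0.175)^2
[Ca²⁺] = 7.19×10⁻¹¹ / (0.175)^2 = 2.35×10⁻⁹
[Ca²⁺] = 2.35×10⁻⁹ M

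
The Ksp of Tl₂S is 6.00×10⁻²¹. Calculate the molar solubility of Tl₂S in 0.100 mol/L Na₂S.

Tl₂S(s) ⇌ 2 Tl⁺(aq) + S²⁻(aq)
S²⁻ is already present at 0.100 mol/L. If s mol/L of Tl₂S dissolves, [Tl⁺] = 2s while [S²⁻] ≈ 0.100 mol/L.
Ksp = [Tl⁺]^2[S²⁻] = (2s)^2(0.100)
(2s)^2 = 6.00×10⁻²¹ / (0.100) = 6.00×10⁻²⁰
s = 1.22×10⁻¹⁰ mol/L

1.22×10⁻¹⁰ M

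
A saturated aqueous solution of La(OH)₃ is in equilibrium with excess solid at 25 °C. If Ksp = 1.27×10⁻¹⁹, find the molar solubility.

8.28×10⁻⁶ M

La(OH)₃(s) ⇌ La³⁺(aq) + 3 OH⁻(aq)
Call the molar solubility s, so that [La³⁺] = s and [OH⁻] = 3s.
Ksp = [La³⁺][OH⁻]^3 = s · (3s)^3 = 27s^4
27s^4 = 1.27×10⁻¹⁹  ⇒  s^4 = 4.70×10⁻²¹
Taking the 4th root, s = 8.28×10⁻⁶ mol L⁻¹.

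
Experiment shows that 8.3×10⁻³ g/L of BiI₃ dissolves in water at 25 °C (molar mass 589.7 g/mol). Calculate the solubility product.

Ksp = 1.1×10⁻¹⁸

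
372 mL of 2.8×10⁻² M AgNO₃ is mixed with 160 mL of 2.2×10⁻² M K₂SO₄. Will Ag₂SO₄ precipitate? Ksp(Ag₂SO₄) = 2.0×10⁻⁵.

No

Total volume after mixing = 372 + 160 = 532 mL.
[Ag⁺] = (2.8×10⁻²)(372)/532 = 2.0×10⁻² M
[SO₄²⁻] = (2.2×10⁻²)(160)/532 = 6.6×10⁻³ M
Q = [Ag⁺]^2[SO₄²⁻] = 2.5×10⁻⁶
Since Q (2.5×10⁻⁶) is less than Ksp (2.0×10⁻⁵), no Ag₂SO₄ precipitates.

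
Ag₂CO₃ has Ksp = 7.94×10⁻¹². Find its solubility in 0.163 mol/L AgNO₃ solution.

Ag₂CO₃(s) ⇌ 2 Ag⁺(aq) + CO₃²⁻(aq)
The solution already contains Ag⁺ at 0.163 mol/L. Let s be the molar solubility of Ag₂CO₃.
[Ag⁺] ≈ 0.163 mol/L (common ion dominates); [CO₃²⁻] = s.
Ksp = [Ag⁺]^2[CO₃²⁻] = (0.163)^2s
s = 7.94×10⁻¹² / (0.163)^2 = 2.99×10⁻¹⁰
s = 2.99×10⁻¹⁰ mol/L

2.99×10⁻¹⁰ M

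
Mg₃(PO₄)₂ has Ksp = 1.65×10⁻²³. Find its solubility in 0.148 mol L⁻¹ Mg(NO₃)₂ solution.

3.57×10⁻¹¹ M

Mg₃(PO₄)₂(s) ⇌ 3 Mg²⁺(aq) + 2 PO₄³⁻(aq)
Let s be the solubility of Mg₃(PO₄)₂ here. The common ion gives [Mg²⁺] ≈ 0.148 mol L⁻¹, and [PO₄³⁻] = 2s.
Ksp = [Mg²⁺]^3[PO₄³⁻]^2 = (0.148)^3(2s)^2
(2s)^2 = 1.65×10⁻²³ / (0.148)^3 = 5.09×10⁻²¹
s = 3.57×10⁻¹¹ mol L⁻¹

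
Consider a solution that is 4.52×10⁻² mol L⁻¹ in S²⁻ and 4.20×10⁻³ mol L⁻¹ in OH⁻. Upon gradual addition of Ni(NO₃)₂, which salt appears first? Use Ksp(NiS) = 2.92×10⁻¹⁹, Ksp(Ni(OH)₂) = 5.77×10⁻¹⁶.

NiS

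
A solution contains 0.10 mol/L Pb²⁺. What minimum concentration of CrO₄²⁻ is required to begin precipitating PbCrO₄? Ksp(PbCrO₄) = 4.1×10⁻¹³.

Precipitation of each salt begins when its ion product equals Ksp.
PbCrO₄(s) ⇌ Pb²⁺(aq) + CrO₄²⁻(aq)
Ksp = [Pb²⁺][CrO₄²⁻] = [CrO₄²⁻](0.10)
[CrO₄²⁻] = 4.1×10⁻¹³ / (0.10) = 4.1×10⁻¹²
[CrO₄²⁻] = 4.1×10⁻¹² mol/L

4.1×10⁻¹² M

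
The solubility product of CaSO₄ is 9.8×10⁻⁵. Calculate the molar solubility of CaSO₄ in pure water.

9.9×10⁻³ M

CaSO₄(s) ⇌ Ca²⁺(aq) + SO₄²⁻(aq)
Call the molar solubility s, so that [Ca²⁺] = s and [SO₄²⁻] = s.
Ksp = [Ca²⁺][SO₄²⁻] = s · s = s^2
s^2 = 9.8×10⁻⁵
s = (9.8×10⁻⁵)^(1/2) = 9.9×10⁻³ M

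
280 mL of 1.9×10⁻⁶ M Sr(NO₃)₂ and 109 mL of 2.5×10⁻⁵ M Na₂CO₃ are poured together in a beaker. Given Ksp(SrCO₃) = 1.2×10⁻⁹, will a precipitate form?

No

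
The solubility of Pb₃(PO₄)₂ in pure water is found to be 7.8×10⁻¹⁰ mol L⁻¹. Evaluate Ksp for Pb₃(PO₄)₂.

Ksp = 3.1×10⁻⁴⁴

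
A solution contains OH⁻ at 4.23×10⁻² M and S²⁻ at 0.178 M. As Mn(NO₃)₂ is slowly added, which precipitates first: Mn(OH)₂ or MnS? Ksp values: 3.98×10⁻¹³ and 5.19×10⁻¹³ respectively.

MnS

Precipitation of each salt begins when its ion product equals Ksp.
For Mn(OH)₂: [Mn²⁺] = (Ksp/[OH⁻]^2) = 2.22×10⁻¹⁰ M
For MnS: [Mn²⁺] = (Ksp/[S²⁻]) = 2.92×10⁻¹² M
The smaller threshold [Mn²⁺] is reached first, so MnS precipitates first.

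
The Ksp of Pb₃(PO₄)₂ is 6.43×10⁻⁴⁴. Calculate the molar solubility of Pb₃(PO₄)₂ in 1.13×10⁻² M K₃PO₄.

2.65×10⁻¹⁴ M

Pb₃(PO₄)₂(s) ⇌ 3 Pb²⁺(aq) + 2 PO₄³⁻(aq)
PO₄³⁻ is already present at 1.13×10⁻² M. If s mol/L of Pb₃(PO₄)₂ dissolves, [Pb²⁺] = 3s while [PO₄³⁻] ≈ 1.13×10⁻² M.
Ksp = [Pb²⁺]^3[PO₄³⁻]^2 = (3s)^3(1.13×10⁻²)^2
(3s)^3 = 6.43×10⁻⁴⁴ / (1.13×10⁻²)^2 = 5.04×10⁻⁴⁰
s = 2.65×10⁻¹⁴ M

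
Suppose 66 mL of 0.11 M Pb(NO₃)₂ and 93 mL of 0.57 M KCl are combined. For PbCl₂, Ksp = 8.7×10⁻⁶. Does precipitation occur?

Yes

The combined volume is 159 mL.
[Pb²⁺] = (0.11)(66)/159 = 4.6×10⁻² M
[Cl⁻] = (0.57)(93)/159 = 0.33 M
Q = [Pb²⁺][Cl⁻]^2 = 5.1×10⁻³
Q = 5.1×10⁻³ > Ksp = 8.7×10⁻⁶, so the solution is supersaturated and PbCl₂ precipitates.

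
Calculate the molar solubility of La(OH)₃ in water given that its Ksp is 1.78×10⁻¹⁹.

La(OH)₃(s) ⇌ La³⁺(aq) + 3 OH⁻(aq)
If s mol/L of La(OH)₃ dissolves, [La³⁺] = s and [OH⁻] = 3s.
Ksp = [La³⁺][OH⁻]^3 = s · (3s)^3 = 27s^4
27s^4 = 1.78×10⁻¹⁹  ⇒  s^4 = 6.59×10⁻²¹
s = (6.59×10⁻²¹)^(1/4) = 9.01×10⁻⁶ mol/L

9.01×10⁻⁶ M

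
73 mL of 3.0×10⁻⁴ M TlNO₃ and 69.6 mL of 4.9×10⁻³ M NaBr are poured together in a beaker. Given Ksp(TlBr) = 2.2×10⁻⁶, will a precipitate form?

Total volume after mixing = 73 + 69.6 = 142.6 mL.
[Tl⁺] = (3.0×10⁻⁴)(73)/142.6 = 1.5×10⁻⁴ M
[Br⁻] = (4.9×10⁻³)(69.6)/142.6 = 2.4×10⁻³ M
Q = [Tl⁺][Br⁻] = 3.7×10⁻⁷
Since Q (3.7×10⁻⁷) is less than Ksp (2.2×10⁻⁶), no TlBr precipitates.

No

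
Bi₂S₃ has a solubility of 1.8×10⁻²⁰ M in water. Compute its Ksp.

Ksp = 2.0×10⁻⁹⁷

Bi₂S₃(s) ⇌ 2 Bi³⁺(aq) + 3 S²⁻(aq)
If s mol/L of Bi₂S₃ dissolves, [Bi³⁺] = 2s and [S²⁻] = 3s.
Ksp = [Bi³⁺]^2[S²⁻]^3 = (2s)^2 · (3s)^3 = 108s^5
Ksp = 108 × (1.8×10⁻²⁰)^5 = 2.0×10⁻⁹⁷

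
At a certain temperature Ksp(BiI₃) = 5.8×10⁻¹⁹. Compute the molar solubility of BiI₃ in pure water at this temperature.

BiI₃(s) ⇌ Bi³⁺(aq) + 3 I⁻(aq)
If s mol/L of BiI₃ dissolves, [Bi³⁺] = s and [I⁻] = 3s.
Ksp = [Bi³⁺][I⁻]^3 = s · (3s)^3 = 27s^4
27s^4 = 5.8×10⁻¹⁹  ⇒  s^4 = 2.1×10⁻²⁰
s = (2.1×10⁻²⁰)^(1/4) = 1.2×10⁻⁵ mol L⁻¹

1.2×10⁻⁵ M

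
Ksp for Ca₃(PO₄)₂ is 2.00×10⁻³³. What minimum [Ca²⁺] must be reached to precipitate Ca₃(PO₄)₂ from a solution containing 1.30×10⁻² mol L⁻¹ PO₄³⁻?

Each salt precipitates once Q = Ksp for that salt.
Ca₃(PO₄)₂(s) ⇌ 3 Ca²⁺(aq) + 2 PO₄³⁻(aq)
Ksp = [Ca²⁺]^3[PO₄³⁻]^2 = [Ca²⁺]^3(1.30×10⁻²)^2
[Ca²⁺]^3 = 2.00×10⁻³³ / (1.30×10⁻²)^2 = 1.18×10⁻²⁹
[Ca²⁺] = 2.28×10⁻¹⁰ mol L⁻¹

2.28×10⁻¹⁰ M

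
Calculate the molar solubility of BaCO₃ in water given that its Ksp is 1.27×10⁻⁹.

3.56×10⁻⁵ M

BaCO₃(s) ⇌ Ba²⁺(aq) + CO₃²⁻(aq)
Let s be the molar solubility. Then [Ba²⁺] = s and [CO₃²⁻] = s.
Ksp = [Ba²⁺][CO₃²⁻] = s · s = s^2
s^2 = 1.27×10⁻⁹
s = 3.56×10⁻⁵ mol/L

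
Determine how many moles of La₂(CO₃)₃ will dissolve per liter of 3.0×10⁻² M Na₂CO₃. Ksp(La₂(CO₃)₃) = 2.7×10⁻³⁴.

La₂(CO₃)₃(s) ⇌ 2 La³⁺(aq) + 3 CO₃²⁻(aq)
CO₃²⁻ is already present at 3.0×10⁻² M. If s mol/L of La₂(CO₃)₃ dissolves, [La³⁺] = 2s while [CO₃²⁻] ≈ 3.0×10⁻² M.
Ksp = [La³⁺]^2[CO₃²⁻]^3 = (2s)^2(3.0×10⁻²)^3
(2s)^2 = 2.7×10⁻³⁴ / (3.0×10⁻²)^3 = 1.0×10⁻²⁹
s = 1.6×10⁻¹⁵ M

1.6×10⁻¹⁵ M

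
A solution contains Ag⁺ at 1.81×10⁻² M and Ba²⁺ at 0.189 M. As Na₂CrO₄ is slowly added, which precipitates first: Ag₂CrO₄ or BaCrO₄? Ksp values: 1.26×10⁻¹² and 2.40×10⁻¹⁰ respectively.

The threshold for precipitation is Q = Ksp.
For Ag₂CrO₄: [CrO₄²⁻] = (Ksp/[Ag⁺]^2) = 3.85×10⁻⁹ M
For BaCrO₄: [CrO₄²⁻] = (Ksp/[Ba²⁺]) = 1.27×10⁻⁹ M
Since BaCrO₄ needs less CrO₄²⁻ to reach saturation, it precipitates first.

BaCrO₄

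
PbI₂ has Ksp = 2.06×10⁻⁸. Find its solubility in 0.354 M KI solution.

PbI₂(s) ⇌ Pb²⁺(aq) + 2 I⁻(aq)
The solution already contains I⁻ at 0.354 M. Let s be the molar solubility of PbI₂.
[I⁻] ≈ 0.354 M (common ion dominates); [Pb²⁺] = s.
Ksp = [Pb²⁺][I⁻]^2 = s(0.354)^2
s = 2.06×10⁻⁸ / (0.354)^2 = 1.64×10⁻⁷
s = 1.64×10⁻⁷ M

1.64×10⁻⁷ M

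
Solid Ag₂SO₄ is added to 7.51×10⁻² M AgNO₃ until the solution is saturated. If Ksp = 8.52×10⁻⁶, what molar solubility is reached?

Ag₂SO₄(s) ⇌ 2 Ag⁺(aq) + SO₄²⁻(aq)
Let s be the solubility of Ag₂SO₄ here. The common ion gives [Ag⁺] ≈ 7.51×10⁻² M, and [SO₄²⁻] = s.
Ksp = [Ag⁺]^2[SO₄²⁻] = (7.51×10⁻²)^2s
s = 8.52×10⁻⁶ / (7.51×10⁻²)^2 = 1.51×10⁻³
s = 1.51×10⁻³ M

1.51×10⁻³ M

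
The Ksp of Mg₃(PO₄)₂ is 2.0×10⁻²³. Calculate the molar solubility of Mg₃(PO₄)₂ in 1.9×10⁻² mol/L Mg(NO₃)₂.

8.5×10⁻¹⁰ M

Mg₃(PO₄)₂(s) ⇌ 3 Mg²⁺(aq) + 2 PO₄³⁻(aq)
Let s be the solubility of Mg₃(PO₄)₂ here. The common ion gives [Mg²⁺] ≈ 1.9×10⁻² mol/L, and [PO₄³⁻] = 2s.
Ksp = [Mg²⁺]^3[PO₄³⁻]^2 = (1.9×10⁻²)^3(2s)^2
(2s)^2 = 2.0×10⁻²³ / (1.9×10⁻²)^3 = 2.9×10⁻¹⁸
s = 8.5×10⁻¹⁰ mol/L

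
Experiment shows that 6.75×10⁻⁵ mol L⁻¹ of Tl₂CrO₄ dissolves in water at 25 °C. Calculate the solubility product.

Tl₂CrO₄(s) ⇌ 2 Tl⁺(aq) + CrO₄²⁻(aq)
For each mole of Tl₂CrO₄ that dissolves per liter, [Tl⁺] = 2s and [CrO₄²⁻] = s; let s denote this solubility.
Ksp = [Tl⁺]^2[CrO₄²⁻] = (2s)^2 · s = 4s^3
Ksp = 4 × (6.75×10⁻⁵)^3 = 1.23×10⁻¹²

Ksp = 1.23×10⁻¹²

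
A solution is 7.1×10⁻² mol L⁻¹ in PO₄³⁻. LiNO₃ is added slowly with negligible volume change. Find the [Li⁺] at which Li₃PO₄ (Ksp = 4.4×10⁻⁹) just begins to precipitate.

4.0×10⁻³ M

The threshold for precipitation is Q = Ksp.
Li₃PO₄(s) ⇌ 3 Li⁺(aq) + PO₄³⁻(aq)
Ksp = [Li⁺]^3[PO₄³⁻] = [Li⁺]^3(7.1×10⁻²)
[Li⁺]^3 = 4.4×10⁻⁹ / (7.1×10⁻²) = 6.2×10⁻⁸
[Li⁺] = 4.0×10⁻³ mol L⁻¹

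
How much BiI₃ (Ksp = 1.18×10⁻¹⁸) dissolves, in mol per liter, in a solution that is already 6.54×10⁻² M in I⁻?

4.22×10⁻¹⁵ M

BiI₃(s) ⇌ Bi³⁺(aq) + 3 I⁻(aq)
Let s be the solubility of BiI₃ here. The common ion gives [I⁻] ≈ 6.54×10⁻² M, and [Bi³⁺] = s.
Ksp = [Bi³⁺][I⁻]^3 = s(6.54×10⁻²)^3
s = 1.18×10⁻¹⁸ / (6.54×10⁻²)^3 = 4.22×10⁻¹⁵
s = 4.22×10⁻¹⁵ M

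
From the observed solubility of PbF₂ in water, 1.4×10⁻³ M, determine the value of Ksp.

Ksp = 1.1×10⁻⁸

PbF₂(s) ⇌ Pb²⁺(aq) + 2 F⁻(aq)
With molar solubility s: [Pb²⁺] = s, [F⁻] = 2s.
Ksp = [Pb²⁺][F⁻]^2 = s · (2s)^2 = 4s^3
Ksp = 4 × (1.4×10⁻³)^3 = 1.1×10⁻⁸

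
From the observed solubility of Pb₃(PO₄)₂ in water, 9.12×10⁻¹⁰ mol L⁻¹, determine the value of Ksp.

Pb₃(PO₄)₂(s) ⇌ 3 Pb²⁺(aq) + 2 PO₄³⁻(aq)
For each mole of Pb₃(PO₄)₂ that dissolves per liter, [Pb²⁺] = 3s and [PO₄³⁻] = 2s; let s denote this solubility.
Ksp = [Pb²⁺]^3[PO₄³⁻]^2 = (3s)^3 · (2s)^2 = 108s^5
Ksp = 108 × (9.12×10⁻¹⁰)^5 = 6.81×10⁻⁴⁴

Ksp = 6.81×10⁻⁴⁴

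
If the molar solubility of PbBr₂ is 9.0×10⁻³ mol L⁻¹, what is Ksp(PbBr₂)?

PbBr₂(s) ⇌ Pb²⁺(aq) + 2 Br⁻(aq)
Let s be the molar solubility. Then [Pb²⁺] = s and [Br⁻] = 2s.
Ksp = [Pb²⁺][Br⁻]^2 = s · (2s)^2 = 4s^3
Ksp = 4 × (9.0×10⁻³)^3 = 2.9×10⁻⁶

Ksp = 2.9×10⁻⁶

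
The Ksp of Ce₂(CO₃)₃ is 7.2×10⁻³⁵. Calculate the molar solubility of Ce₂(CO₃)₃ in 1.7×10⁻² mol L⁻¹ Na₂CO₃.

1.9×10⁻¹⁵ M

Ce₂(CO₃)₃(s) ⇌ 2 Ce³⁺(aq) + 3 CO₃²⁻(aq)
CO₃²⁻ is already present at 1.7×10⁻² mol L⁻¹. If s mol/L of Ce₂(CO₃)₃ dissolves, [Ce³⁺] = 2s while [CO₃²⁻] ≈ 1.7×10⁻² mol L⁻¹.
Ksp = [Ce³⁺]^2[CO₃²⁻]^3 = (2s)^2(1.7×10⁻²)^3
(2s)^2 = 7.2×10⁻³⁵ / (1.7×10⁻²)^3 = 1.5×10⁻²⁹
s = 1.9×10⁻¹⁵ mol L⁻¹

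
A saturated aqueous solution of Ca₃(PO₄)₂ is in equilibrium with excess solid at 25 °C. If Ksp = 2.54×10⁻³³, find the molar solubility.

1.19×10⁻⁷ M

Ca₃(PO₄)₂(s) ⇌ 3 Ca²⁺(aq) + 2 PO₄³⁻(aq)
For each mole of Ca₃(PO₄)₂ that dissolves per liter, [Ca²⁺] = 3s and [PO₄³⁻] = 2s; let s denote this solubility.
Ksp = [Ca²⁺]^3[PO₄³⁻]^2 = (3s)^3 · (2s)^2 = 108s^5
108s^5 = 2.54×10⁻³³  ⇒  s^5 = 2.35×10⁻³⁵
s = (2.35×10⁻³⁵)^(1/5) = 1.19×10⁻⁷ M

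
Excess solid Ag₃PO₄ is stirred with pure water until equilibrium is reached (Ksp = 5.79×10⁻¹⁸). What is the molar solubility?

Ag₃PO₄(s) ⇌ 3 Ag⁺(aq) + PO₄³⁻(aq)
If s mol/L of Ag₃PO₄ dissolves, [Ag⁺] = 3s and [PO₄³⁻] = s.
Ksp = [Ag⁺]^3[PO₄³⁻] = (3s)^3 · s = 27s^4
27s^4 = 5.79×10⁻¹⁸  ⇒  s^4 = 2.14×10⁻¹⁹
s = 2.15×10⁻⁵ M

2.15×10⁻⁵ M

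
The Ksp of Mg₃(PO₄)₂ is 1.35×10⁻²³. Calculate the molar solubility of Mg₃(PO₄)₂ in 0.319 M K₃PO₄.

Mg₃(PO₄)₂(s) ⇌ 3 Mg²⁺(aq) + 2 PO₄³⁻(aq)
With PO₄³⁻ already at 0.319 M and s small, take [PO₄³⁻] ≈ 0.319 M and [Mg²⁺] = 3s.
Ksp = [Mg²⁺]^3[PO₄³⁻]^2 = (3s)^3(0.319)^2
(3s)^3 = 1.35×10⁻²³ / (0.319)^2 = 1.33×10⁻²²
s = 1.70×10⁻⁸ M

1.70×10⁻⁸ M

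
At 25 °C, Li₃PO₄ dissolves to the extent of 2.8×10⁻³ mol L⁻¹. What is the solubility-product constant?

Li₃PO₄(s) ⇌ 3 Li⁺(aq) + PO₄³⁻(aq)
Call the molar solubility s, so that [Li⁺] = 3s and [PO₄³⁻] = s.
Ksp = [Li⁺]^3[PO₄³⁻] = (3s)^3 · s = 27s^4
Ksp = 27 × (2.8×10⁻³)^4 = 1.7×10⁻⁹

Ksp = 1.7×10⁻⁹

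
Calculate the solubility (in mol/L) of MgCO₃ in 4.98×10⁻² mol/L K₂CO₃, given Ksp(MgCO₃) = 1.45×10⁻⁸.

2.91×10⁻⁷ M

MgCO₃(s) ⇌ Mg²⁺(aq) + CO₃²⁻(aq)
CO₃²⁻ is already present at 4.98×10⁻² mol/L. If s mol/L of MgCO₃ dissolves, [Mg²⁺] = s while [CO₃²⁻] ≈ 4.98×10⁻² mol/L.
Ksp = [Mg²⁺][CO₃²⁻] = s(4.98×10⁻²)
s = 1.45×10⁻⁸ / (4.98×10⁻²) = 2.91×10⁻⁷
s = 2.91×10⁻⁷ mol/L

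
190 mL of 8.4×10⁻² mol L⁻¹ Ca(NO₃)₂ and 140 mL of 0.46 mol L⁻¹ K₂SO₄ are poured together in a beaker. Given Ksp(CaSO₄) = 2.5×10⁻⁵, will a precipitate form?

Yes

Total volume after mixing = 190 + 140 = 330 mL.
[Ca²⁺] = (8.4×10⁻²)(190)/330 = 4.8×10⁻² mol L⁻¹
[SO₄²⁻] = (0.46)(140)/330 = 0.20 mol L⁻¹
Q = [Ca²⁺][SO₄²⁻] = 9.4×10⁻³
Q = 9.4×10⁻³ > Ksp = 2.5×10⁻⁵, so the solution is supersaturated and CaSO₄ precipitates.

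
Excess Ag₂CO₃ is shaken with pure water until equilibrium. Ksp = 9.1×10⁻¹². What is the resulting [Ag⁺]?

Ag₂CO₃(s) ⇌ 2 Ag⁺(aq) + CO₃²⁻(aq)
For each mole of Ag₂CO₃ that dissolves per liter, [Ag⁺] = 2s and [CO₃²⁻] = s; let s denote this solubility.
Ksp = [Ag⁺]^2[CO₃²⁻] = (2s)^2 · s = 4s^3 = 9.1×10⁻¹²
s = 1.3×10⁻⁴ M
[Ag⁺] = 2s = 2.6×10⁻⁴ M

2.6×10⁻⁴ M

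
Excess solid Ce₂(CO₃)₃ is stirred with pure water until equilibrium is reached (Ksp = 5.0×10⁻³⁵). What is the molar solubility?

5.4×10⁻⁸ M

Ce₂(CO₃)₃(s) ⇌ 2 Ce³⁺(aq) + 3 CO₃²⁻(aq)
If s mol/L of Ce₂(CO₃)₃ dissolves, [Ce³⁺] = 2s and [CO₃²⁻] = 3s.
Ksp = [Ce³⁺]^2[CO₃²⁻]^3 = (2s)^2 · (3s)^3 = 108s^5
108s^5 = 5.0×10⁻³⁵  ⇒  s^5 = 4.6×10⁻³⁷
Taking the 5th root, s = 5.4×10⁻⁸ mol/L.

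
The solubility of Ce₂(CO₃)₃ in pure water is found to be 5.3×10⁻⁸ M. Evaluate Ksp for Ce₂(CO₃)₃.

Ce₂(CO₃)₃(s) ⇌ 2 Ce³⁺(aq) + 3 CO₃²⁻(aq)
With molar solubility s: [Ce³⁺] = 2s, [CO₃²⁻] = 3s.
Ksp = [Ce³⁺]^2[CO₃²⁻]^3 = (2s)^2 · (3s)^3 = 108s^5
Ksp = 108 × (5.3×10⁻⁸)^5 = 4.5×10⁻³⁵

Ksp = 4.5×10⁻³⁵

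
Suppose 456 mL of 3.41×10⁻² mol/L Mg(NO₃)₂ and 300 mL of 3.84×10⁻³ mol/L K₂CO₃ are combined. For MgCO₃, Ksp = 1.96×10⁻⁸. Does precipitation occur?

Yes

After mixing, V = 456 mL + 300 mL = 756 mL.
[Mg²⁺] = (3.41×10⁻²)(456)/756 = 2.06×10⁻² mol/L
[CO₃²⁻] = (3.84×10⁻³)(300)/756 = 1.52×10⁻³ mol/L
Q = [Mg²⁺][CO₃²⁻] = 3.13×10⁻⁵
Q = 3.13×10⁻⁵ > Ksp = 1.96×10⁻⁸, so the solution is supersaturated and MgCO₃ precipitates.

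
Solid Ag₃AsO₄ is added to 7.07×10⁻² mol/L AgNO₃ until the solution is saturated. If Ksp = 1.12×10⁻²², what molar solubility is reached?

3.17×10⁻¹⁹ M

Ag₃AsO₄(s) ⇌ 3 Ag⁺(aq) + AsO₄³⁻(aq)
Ag⁺ is already present at 7.07×10⁻² mol/L. If s mol/L of Ag₃AsO₄ dissolves, [AsO₄³⁻] = s while [Ag⁺] ≈ 7.07×10⁻² mol/L.
Ksp = [Ag⁺]^3[AsO₄³⁻] = (7.07×10⁻²)^3s
s = 1.12×10⁻²² / (7.07×10⁻²)^3 = 3.17×10⁻¹⁹
s = 3.17×10⁻¹⁹ mol/L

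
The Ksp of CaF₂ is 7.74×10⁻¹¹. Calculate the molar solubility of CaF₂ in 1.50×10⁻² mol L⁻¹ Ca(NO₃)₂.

CaF₂(s) ⇌ Ca²⁺(aq) + 2 F⁻(aq)
Ca²⁺ is already present at 1.50×10⁻² mol L⁻¹. If s mol/L of CaF₂ dissolves, [F⁻] = 2s while [Ca²⁺] ≈ 1.50×10⁻² mol L⁻¹.
Ksp = [Ca²⁺][F⁻]^2 = (1.50×10⁻²)(2s)^2
(2s)^2 = 7.74×10⁻¹¹ / (1.50×10⁻²) = 5.16×10⁻⁹
s = 3.59×10⁻⁵ mol L⁻¹

3.59×10⁻⁵ M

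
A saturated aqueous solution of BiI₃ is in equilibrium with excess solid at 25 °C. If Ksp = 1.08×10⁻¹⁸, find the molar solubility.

1.41×10⁻⁵ M

BiI₃(s) ⇌ Bi³⁺(aq) + 3 I⁻(aq)
Let s be the molar solubility. Then [Bi³⁺] = s and [I⁻] = 3s.
Ksp = [Bi³⁺][I⁻]^3 = s · (3s)^3 = 27s^4
27s^4 = 1.08×10⁻¹⁸  ⇒  s^4 = 4.00×10⁻²⁰
s = 1.41×10⁻⁵ M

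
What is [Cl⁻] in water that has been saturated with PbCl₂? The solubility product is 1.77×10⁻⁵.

PbCl₂(s) ⇌ Pb²⁺(aq) + 2 Cl⁻(aq)
If s mol/L of PbCl₂ dissolves, [Pb²⁺] = s and [Cl⁻] = 2s.
Ksp = [Pb²⁺][Cl⁻]^2 = s · (2s)^2 = 4s^3 = 1.77×10⁻⁵
s = 1.64×10⁻² mol/L
[Cl⁻] = 2s = 3.28×10⁻² mol/L

3.28×10⁻² M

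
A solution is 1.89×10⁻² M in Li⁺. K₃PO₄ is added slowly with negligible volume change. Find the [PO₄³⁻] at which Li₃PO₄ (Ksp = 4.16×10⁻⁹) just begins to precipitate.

Precipitation begins when Q = Ksp.
Li₃PO₄(s) ⇌ 3 Li⁺(aq) + PO₄³⁻(aq)
Ksp = [Li⁺]^3[PO₄³⁻] = [PO₄³⁻](1.89×10⁻²)^3
[PO₄³⁻] = 4.16×10⁻⁹ / (1.89×10⁻²)^3 = 6.16×10⁻⁴
[PO₄³⁻] = 6.16×10⁻⁴ M

6.16×10⁻⁴ M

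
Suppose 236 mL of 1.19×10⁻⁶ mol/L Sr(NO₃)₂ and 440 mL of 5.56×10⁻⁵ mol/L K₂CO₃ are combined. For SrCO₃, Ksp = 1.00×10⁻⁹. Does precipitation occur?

After mixing, V = 236 mL + 440 mL = 676 mL.
[Sr²⁺] = (1.19×10⁻⁶)(236)/676 = 4.15×10⁻⁷ mol/L
[CO₃²⁻] = (5.56×10⁻⁵)(440)/676 = 3.62×10⁻⁵ mol/L
Q = [Sr²⁺][CO₃²⁻] = 1.50×10⁻¹¹
Q < Ksp (1.50×10⁻¹¹ vs 1.00×10⁻⁹); the solution remains unsaturated and no precipitate forms.

No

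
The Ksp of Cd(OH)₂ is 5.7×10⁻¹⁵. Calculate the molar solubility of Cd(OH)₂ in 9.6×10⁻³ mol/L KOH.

6.2×10⁻¹¹ M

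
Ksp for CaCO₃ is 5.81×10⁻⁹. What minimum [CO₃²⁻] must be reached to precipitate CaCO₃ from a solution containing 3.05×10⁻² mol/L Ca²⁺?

1.90×10⁻⁷ M

The threshold for precipitation is Q = Ksp.
CaCO₃(s) ⇌ Ca²⁺(aq) + CO₃²⁻(aq)
Ksp = [Ca²⁺][CO₃²⁻] = [CO₃²⁻](3.05×10⁻²)
[CO₃²⁻] = 5.81×10⁻⁹ / (3.05×10⁻²) = 1.90×10⁻⁷
[CO₃²⁻] = 1.90×10⁻⁷ mol/L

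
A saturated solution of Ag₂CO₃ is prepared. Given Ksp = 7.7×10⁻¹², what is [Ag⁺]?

2.5×10⁻⁴ M

Ag₂CO₃(s) ⇌ 2 Ag⁺(aq) + CO₃²⁻(aq)
With molar solubility s: [Ag⁺] = 2s, [CO₃²⁻] = s.
Ksp = [Ag⁺]^2[CO₃²⁻] = (2s)^2 · s = 4s^3 = 7.7×10⁻¹²
s = 1.2×10⁻⁴ mol L⁻¹
[Ag⁺] = 2s = 2.5×10⁻⁴ mol L⁻¹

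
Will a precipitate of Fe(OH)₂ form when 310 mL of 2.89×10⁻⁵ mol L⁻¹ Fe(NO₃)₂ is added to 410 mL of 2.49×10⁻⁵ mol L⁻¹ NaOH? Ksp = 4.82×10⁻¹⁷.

Total volume after mixing = 310 + 410 = 720 mL.
[Fe²⁺] = (2.89×10⁻⁵)(310)/720 = 1.24×10⁻⁵ mol L⁻¹
[OH⁻] = (2.49×10⁻⁵)(410)/720 = 1.42×10⁻⁵ mol L⁻¹
Q = [Fe²⁺][OH⁻]^2 = 2.50×10⁻¹⁵
Q = 2.50×10⁻¹⁵ > Ksp = 4.82×10⁻¹⁷, so the solution is supersaturated and Fe(OH)₂ precipitates.

Yes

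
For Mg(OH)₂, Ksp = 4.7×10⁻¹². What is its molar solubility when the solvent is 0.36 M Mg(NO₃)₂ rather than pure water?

Mg(OH)₂(s) ⇌ Mg²⁺(aq) + 2 OH⁻(aq)
Let s be the solubility of Mg(OH)₂ here. The common ion gives [Mg²⁺] ≈ 0.36 M, and [OH⁻] = 2s.
Ksp = [Mg²⁺][OH⁻]^2 = (0.36)(2s)^2
(2s)^2 = 4.7×10⁻¹² / (0.36) = 1.3×10⁻¹¹
s = 1.8×10⁻⁶ M

1.8×10⁻⁶ M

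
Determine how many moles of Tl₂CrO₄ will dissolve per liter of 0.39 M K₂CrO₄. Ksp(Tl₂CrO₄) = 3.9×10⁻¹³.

Tl₂CrO₄(s) ⇌ 2 Tl⁺(aq) + CrO₄²⁻(aq)
Let s be the solubility of Tl₂CrO₄ here. The common ion gives [CrO₄²⁻] ≈ 0.39 M, and [Tl⁺] = 2s.
Ksp = [Tl⁺]^2[CrO₄²⁻] = (2s)^2(0.39)
(2s)^2 = 3.9×10⁻¹³ / (0.39) = 1.0×10⁻¹²
s = 5.0×10⁻⁷ M

5.0×10⁻⁷ M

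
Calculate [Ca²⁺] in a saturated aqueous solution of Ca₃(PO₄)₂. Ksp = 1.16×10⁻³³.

Ca₃(PO₄)₂(s) ⇌ 3 Ca²⁺(aq) + 2 PO₄³⁻(aq)
If s mol/L of Ca₃(PO₄)₂ dissolves, [Ca²⁺] = 3s and [PO₄³⁻] = 2s.
Ksp = [Ca²⁺]^3[PO₄³⁻]^2 = (3s)^3 · (2s)^2 = 108s^5 = 1.16×10⁻³³
s = 1.01×10⁻⁷ mol/L
[Ca²⁺] = 3s = 3.04×10⁻⁷ mol/L

3.04×10⁻⁷ M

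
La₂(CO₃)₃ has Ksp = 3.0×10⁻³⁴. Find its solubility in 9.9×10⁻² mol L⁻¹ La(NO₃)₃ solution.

La₂(CO₃)₃(s) ⇌ 2 La³⁺(aq) + 3 CO₃²⁻(aq)
The solution already contains La³⁺ at 9.9×10⁻² mol L⁻¹. Let s be the molar solubility of La₂(CO₃)₃.
[La³⁺] ≈ 9.9×10⁻² mol L⁻¹ (common ion dominates); [CO₃²⁻] = 3s.
Ksp = [La³⁺]^2[CO₃²⁻]^3 = (9.9×10⁻²)^2(3s)^3
(3s)^3 = 3.0×10⁻³⁴ / (9.9×10⁻²)^2 = 3.1×10⁻³²
s = 1.0×10⁻¹¹ mol L⁻¹

1.0×10⁻¹¹ M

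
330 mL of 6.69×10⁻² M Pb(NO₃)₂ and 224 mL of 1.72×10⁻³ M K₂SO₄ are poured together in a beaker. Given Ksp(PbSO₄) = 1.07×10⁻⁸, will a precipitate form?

Yes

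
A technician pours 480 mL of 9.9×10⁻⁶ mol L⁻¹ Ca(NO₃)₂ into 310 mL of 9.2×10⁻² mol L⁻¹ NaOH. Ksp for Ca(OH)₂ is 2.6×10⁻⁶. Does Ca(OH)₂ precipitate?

No

After mixing, V = 480 mL + 310 mL = 790 mL.
[Ca²⁺] = (9.9×10⁻⁶)(480)/790 = 6.0×10⁻⁶ mol L⁻¹
[OH⁻] = (9.2×10⁻²)(310)/790 = 3.6×10⁻² mol L⁻¹
Q = [Ca²⁺][OH⁻]^2 = 7.8×10⁻⁹
Q < Ksp (7.8×10⁻⁹ vs 2.6×10⁻⁶); the solution remains unsaturated and no precipitate forms.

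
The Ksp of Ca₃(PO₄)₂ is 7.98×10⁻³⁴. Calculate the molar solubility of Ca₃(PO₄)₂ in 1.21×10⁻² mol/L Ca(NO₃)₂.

Ca₃(PO₄)₂(s) ⇌ 3 Ca²⁺(aq) + 2 PO₄³⁻(aq)
Ca²⁺ is already present at 1.21×10⁻² mol/L. If s mol/L of Ca₃(PO₄)₂ dissolves, [PO₄³⁻] = 2s while [Ca²⁺] ≈ 1.21×10⁻² mol/L.
Ksp = [Ca²⁺]^3[PO₄³⁻]^2 = (1.21×10⁻²)^3(2s)^2
(2s)^2 = 7.98×10⁻³⁴ / (1.21×10⁻²)^3 = 4.50×10⁻²⁸
s = 1.06×10⁻¹⁴ mol/L

1.06×10⁻¹⁴ M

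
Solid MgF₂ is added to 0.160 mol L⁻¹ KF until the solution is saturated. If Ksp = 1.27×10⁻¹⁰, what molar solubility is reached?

4.96×10⁻⁹ M

MgF₂(s) ⇌ Mg²⁺(aq) + 2 F⁻(aq)
Let s be the solubility of MgF₂ here. The common ion gives [F⁻] ≈ 0.160 mol L⁻¹, and [Mg²⁺] = s.
Ksp = [Mg²⁺][F⁻]^2 = s(0.160)^2
s = 1.27×10⁻¹⁰ / (0.160)^2 = 4.96×10⁻⁹
s = 4.96×10⁻⁹ mol L⁻¹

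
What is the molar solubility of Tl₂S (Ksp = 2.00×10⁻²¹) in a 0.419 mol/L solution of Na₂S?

3.45×10⁻¹¹ M

Tl₂S(s) ⇌ 2 Tl⁺(aq) + S²⁻(aq)
S²⁻ is already present at 0.419 mol/L. If s mol/L of Tl₂S dissolves, [Tl⁺] = 2s while [S²⁻] ≈ 0.419 mol/L.
Ksp = [Tl⁺]^2[S²⁻] = (2s)^2(0.419)
(2s)^2 = 2.00×10⁻²¹ / (0.419) = 4.77×10⁻²¹
s = 3.45×10⁻¹¹ mol/L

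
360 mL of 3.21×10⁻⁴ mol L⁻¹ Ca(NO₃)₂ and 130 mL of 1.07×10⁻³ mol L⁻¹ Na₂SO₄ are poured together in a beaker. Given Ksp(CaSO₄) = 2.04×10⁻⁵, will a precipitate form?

Total volume after mixing = 360 + 130 = 490 mL.
[Ca²⁺] = (3.21×10⁻⁴)(360)/490 = 2.36×10⁻⁴ mol L⁻¹
[SO₄²⁻] = (1.07×10⁻³)(130)/490 = 2.84×10⁻⁴ mol L⁻¹
Q = [Ca²⁺][SO₄²⁻] = 6.69×10⁻⁸
Q = 6.69×10⁻⁸ < Ksp = 2.04×10⁻⁵, so the solution is unsaturated and no precipitate forms.

No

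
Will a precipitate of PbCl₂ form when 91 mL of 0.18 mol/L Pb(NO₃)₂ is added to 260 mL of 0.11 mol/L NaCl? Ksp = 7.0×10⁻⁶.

After mixing, V = 91 mL + 260 mL = 351 mL.
[Pb²⁺] = (0.18)(91)/351 = 4.7×10⁻² mol/L
[Cl⁻] = (0.11)(260)/351 = 8.1×10⁻² mol/L
Q = [Pb²⁺][Cl⁻]^2 = 3.1×10⁻⁴
Since Q (3.1×10⁻⁴) exceeds Ksp (7.0×10⁻⁶), PbCl₂ will precipitate.

Yes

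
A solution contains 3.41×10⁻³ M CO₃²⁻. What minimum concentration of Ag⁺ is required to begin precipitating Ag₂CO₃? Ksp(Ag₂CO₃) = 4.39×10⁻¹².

Precipitation begins when Q = Ksp.
Ag₂CO₃(s) ⇌ 2 Ag⁺(aq) + CO₃²⁻(aq)
Ksp = [Ag⁺]^2[CO₃²⁻] = [Ag⁺]^2(3.41×10⁻³)
[Ag⁺]^2 = 4.39×10⁻¹² / (3.41×10⁻³) = 1.29×10⁻⁹
[Ag⁺] = 3.59×10⁻⁵ M

3.59×10⁻⁵ M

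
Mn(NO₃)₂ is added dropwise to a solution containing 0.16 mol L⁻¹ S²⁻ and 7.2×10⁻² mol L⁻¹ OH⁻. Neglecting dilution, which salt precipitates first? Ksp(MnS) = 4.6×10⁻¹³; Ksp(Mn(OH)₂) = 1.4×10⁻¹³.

The threshold for precipitation is Q = Ksp.
For MnS: [Mn²⁺] = (Ksp/[S²⁻]) = 2.9×10⁻¹² mol L⁻¹
For Mn(OH)₂: [Mn²⁺] = (Ksp/[OH⁻]^2) = 2.7×10⁻¹¹ mol L⁻¹
Since MnS needs less Mn²⁺ to reach saturation, it precipitates first.

MnS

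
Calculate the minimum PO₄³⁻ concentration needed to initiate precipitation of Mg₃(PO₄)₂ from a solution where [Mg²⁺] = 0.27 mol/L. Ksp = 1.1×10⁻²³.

A salt starts to precipitate once the ion product Q reaches its Ksp.
Mg₃(PO₄)₂(s) ⇌ 3 Mg²⁺(aq) + 2 PO₄³⁻(aq)
Ksp = [Mg²⁺]^3[PO₄³⁻]^2 = [PO₄³⁻]^2(0.27)^3
[PO₄³⁻]^2 = 1.1×10⁻²³ / (0.27)^3 = 5.6×10⁻²²
[PO₄³⁻] = 2.4×10⁻¹¹ mol/L

2.4×10⁻¹¹ M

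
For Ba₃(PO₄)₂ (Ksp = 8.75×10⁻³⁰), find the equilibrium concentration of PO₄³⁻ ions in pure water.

Ba₃(PO₄)₂(s) ⇌ 3 Ba²⁺(aq) + 2 PO₄³⁻(aq)
Let s be the molar solubility. Then [Ba²⁺] = 3s and [PO₄³⁻] = 2s.
Ksp = [Ba²⁺]^3[PO₄³⁻]^2 = (3s)^3 · (2s)^2 = 108s^5 = 8.75×10⁻³⁰
s = 6.05×10⁻⁷ mol L⁻¹
[PO₄³⁻] = 2s = 1.21×10⁻⁶ mol L⁻¹

1.21×10⁻⁶ M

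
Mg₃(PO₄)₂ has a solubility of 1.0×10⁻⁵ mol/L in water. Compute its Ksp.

Mg₃(PO₄)₂(s) ⇌ 3 Mg²⁺(aq) + 2 PO₄³⁻(aq)
For each mole of Mg₃(PO₄)₂ that dissolves per liter, [Mg²⁺] = 3s and [PO₄³⁻] = 2s; let s denote this solubility.
Ksp = [Mg²⁺]^3[PO₄³⁻]^2 = (3s)^3 · (2s)^2 = 108s^5
Ksp = 108 × (1.0×10⁻⁵)^5 = 1.1×10⁻²³

Ksp = 1.1×10⁻²³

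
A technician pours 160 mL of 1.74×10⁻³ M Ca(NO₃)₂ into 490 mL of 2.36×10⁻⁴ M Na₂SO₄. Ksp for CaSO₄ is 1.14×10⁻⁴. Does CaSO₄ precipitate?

After mixing, V = 160 mL + 490 mL = 650 mL.
[Ca²⁺] = (1.74×10⁻³)(160)/650 = 4.28×10⁻⁴ M
[SO₄²⁻] = (2.36×10⁻⁴)(490)/650 = 1.78×10⁻⁴ M
Q = [Ca²⁺][SO₄²⁻] = 7.62×10⁻⁸
Q < Ksp (7.62×10⁻⁸ vs 1.14×10⁻⁴); the solution remains unsaturated and no precipitate forms.

No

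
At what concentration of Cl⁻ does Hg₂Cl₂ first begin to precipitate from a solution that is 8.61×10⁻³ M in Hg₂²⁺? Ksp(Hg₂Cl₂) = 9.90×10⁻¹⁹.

1.07×10⁻⁸ M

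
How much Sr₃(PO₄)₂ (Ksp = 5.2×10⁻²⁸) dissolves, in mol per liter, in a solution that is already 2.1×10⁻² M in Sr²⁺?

3.7×10⁻¹² M

Sr₃(PO₄)₂(s) ⇌ 3 Sr²⁺(aq) + 2 PO₄³⁻(aq)
Sr²⁺ is already present at 2.1×10⁻² M. If s mol/L of Sr₃(PO₄)₂ dissolves, [PO₄³⁻] = 2s while [Sr²⁺] ≈ 2.1×10⁻² M.
Ksp = [Sr²⁺]^3[PO₄³⁻]^2 = (2.1×10⁻²)^3(2s)^2
(2s)^2 = 5.2×10⁻²⁸ / (2.1×10⁻²)^3 = 5.6×10⁻²³
s = 3.7×10⁻¹² M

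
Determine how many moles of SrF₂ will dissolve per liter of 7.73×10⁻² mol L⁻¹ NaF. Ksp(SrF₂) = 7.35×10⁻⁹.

SrF₂(s) ⇌ Sr²⁺(aq) + 2 F⁻(aq)
F⁻ is already present at 7.73×10⁻² mol L⁻¹. If s mol/L of SrF₂ dissolves, [Sr²⁺] = s while [F⁻] ≈ 7.73×10⁻² mol L⁻¹.
Ksp = [Sr²⁺][F⁻]^2 = s(7.73×10⁻²)^2
s = 7.35×10⁻⁹ / (7.73×10⁻²)^2 = 1.23×10⁻⁶
s = 1.23×10⁻⁶ mol L⁻¹

1.23×10⁻⁶ M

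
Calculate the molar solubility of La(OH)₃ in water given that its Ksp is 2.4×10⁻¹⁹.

9.7×10⁻⁶ M

La(OH)₃(s) ⇌ La³⁺(aq) + 3 OH⁻(aq)
With molar solubility s: [La³⁺] = s, [OH⁻] = 3s.
Ksp = [La³⁺][OH⁻]^3 = s · (3s)^3 = 27s^4
27s^4 = 2.4×10⁻¹⁹  ⇒  s^4 = 8.9×10⁻²¹
s = 9.7×10⁻⁶ mol L⁻¹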